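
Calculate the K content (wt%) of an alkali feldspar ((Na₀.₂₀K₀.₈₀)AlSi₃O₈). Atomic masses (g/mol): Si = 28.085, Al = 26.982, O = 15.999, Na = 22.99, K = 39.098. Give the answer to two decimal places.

M((Na₀.₂₀K₀.₈₀)AlSi₃O₈) = 275.105 g/mol.
K contributes 0.80 × 39.098 = 31.278 g per mole.
31.278/275.105 = 0.1137 → 11.37%.

11.37 wt%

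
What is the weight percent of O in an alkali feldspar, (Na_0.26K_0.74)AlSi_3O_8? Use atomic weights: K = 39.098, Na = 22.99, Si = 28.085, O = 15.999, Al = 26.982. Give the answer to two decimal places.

46.69 wt%

M((Na_0.26K_0.74)AlSi_3O_8) = 274.139 g/mol.
O contributes 8 × 15.999 = 127.992 g per mole.
127.992/274.139 = 0.4669 → 46.69%.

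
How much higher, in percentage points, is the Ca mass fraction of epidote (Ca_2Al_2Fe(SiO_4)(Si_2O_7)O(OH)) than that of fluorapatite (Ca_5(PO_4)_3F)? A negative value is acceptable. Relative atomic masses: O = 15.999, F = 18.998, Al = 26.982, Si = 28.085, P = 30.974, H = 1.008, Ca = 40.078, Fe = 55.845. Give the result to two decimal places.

-23.15 percentage points

M(Ca_2Al_2Fe(SiO_4)(Si_2O_7)O(OH)) = 483.215 g/mol, so wt% Ca = 80.156/483.215 × 100 = 16.59%.
M(Ca_5(PO_4)_3F) = 504.298 g/mol, so wt% Ca = 200.390/504.298 × 100 = 39.74%.
16.59 − 39.74 = -23.15 pp.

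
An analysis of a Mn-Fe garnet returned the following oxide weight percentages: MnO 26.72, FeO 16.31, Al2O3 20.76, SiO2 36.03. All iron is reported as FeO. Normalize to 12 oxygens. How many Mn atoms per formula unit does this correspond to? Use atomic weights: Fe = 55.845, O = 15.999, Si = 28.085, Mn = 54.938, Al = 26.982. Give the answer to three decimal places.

26.72 wt% MnO ÷ 70.937 g/mol = 0.37667 mol, giving 0.37667 Mn and 0.37667 O.
16.31 wt% FeO ÷ 71.844 g/mol = 0.22702 mol, giving 0.22702 Fe and 0.22702 O.
20.76 wt% Al2O3 ÷ 101.961 g/mol = 0.20361 mol, giving 0.40722 Al and 0.61083 O.
36.03 wt% SiO2 ÷ 60.083 g/mol = 0.59967 mol, giving 0.59967 Si and 1.19934 O.
Oxygen sums to 2.41386; scaling by 12/2.41386 = 4.97129 puts the formula on 12 O.
Mn: 0.37667 × 4.97129 = 1.873 atoms per formula unit.

1.873 Mn apfu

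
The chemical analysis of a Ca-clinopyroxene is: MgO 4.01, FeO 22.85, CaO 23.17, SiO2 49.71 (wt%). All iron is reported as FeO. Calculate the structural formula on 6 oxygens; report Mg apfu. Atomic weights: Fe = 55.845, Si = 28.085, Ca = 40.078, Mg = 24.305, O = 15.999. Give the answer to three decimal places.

MgO: 4.01/40.304 = 0.09949 mol → 0.09949 mol Mg, 0.09949 mol O.
FeO: 22.85/71.844 = 0.31805 mol → 0.31805 mol Fe, 0.31805 mol O.
CaO: 23.17/56.077 = 0.41318 mol → 0.41318 mol Ca, 0.41318 mol O.
SiO2: 49.71/60.083 = 0.82736 mol → 0.82736 mol Si, 1.65472 mol O.
Total oxygen = 2.48544 mol. Normalization factor = 6/2.48544 = 2.41406.
Mg per 6 O = 0.09949 × 2.41406 = 0.240.

0.240 Mg apfu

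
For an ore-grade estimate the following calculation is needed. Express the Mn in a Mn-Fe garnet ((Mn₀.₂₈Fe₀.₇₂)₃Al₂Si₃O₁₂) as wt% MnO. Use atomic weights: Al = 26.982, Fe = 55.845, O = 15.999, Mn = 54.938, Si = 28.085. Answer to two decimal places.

M((Mn₀.₂₈Fe₀.₇₂)₃Al₂Si₃O₁₂) = 496.980 g/mol; M(MnO) = 70.937 g/mol.
Moles MnO per formula unit = 0.84 Mn ÷ 1 = 0.8400.
MnO fraction = (0.8400 × 70.937) / 496.980 = 59.587/496.980 = 0.1199.

11.99 wt%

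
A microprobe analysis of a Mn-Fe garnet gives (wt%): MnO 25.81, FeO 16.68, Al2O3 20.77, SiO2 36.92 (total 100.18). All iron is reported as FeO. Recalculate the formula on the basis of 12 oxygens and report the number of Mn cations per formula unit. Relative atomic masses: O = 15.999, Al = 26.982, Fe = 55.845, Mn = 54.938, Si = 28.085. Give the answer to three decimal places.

MnO: 25.81/70.937 = 0.36384 mol → 0.36384 mol Mn, 0.36384 mol O.
FeO: 16.68/71.844 = 0.23217 mol → 0.23217 mol Fe, 0.23217 mol O.
Al2O3: 20.77/101.961 = 0.20371 mol → 0.40742 mol Al, 0.61113 mol O.
SiO2: 36.92/60.083 = 0.61448 mol → 0.61448 mol Si, 1.22896 mol O.
Total oxygen = 2.43610 mol. Normalization factor = 12/2.43610 = 4.92591.
Mn per 12 O = 0.36384 × 4.92591 = 1.792.

1.792 Mn apfu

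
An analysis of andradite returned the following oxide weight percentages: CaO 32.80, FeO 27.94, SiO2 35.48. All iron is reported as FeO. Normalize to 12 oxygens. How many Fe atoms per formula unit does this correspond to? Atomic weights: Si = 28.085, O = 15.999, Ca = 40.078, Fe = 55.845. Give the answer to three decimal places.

2.166 Fe apfu

32.80 wt% CaO ÷ 56.077 g/mol = 0.58491 mol, giving 0.58491 Ca and 0.58491 O.
27.94 wt% FeO ÷ 71.844 g/mol = 0.38890 mol, giving 0.38890 Fe and 0.38890 O.
35.48 wt% SiO2 ÷ 60.083 g/mol = 0.59052 mol, giving 0.59052 Si and 1.18104 O.
Oxygen sums to 2.15485; scaling by 12/2.15485 = 5.56883 puts the formula on 12 O.
Fe: 0.38890 × 5.56883 = 2.166 atoms per formula unit.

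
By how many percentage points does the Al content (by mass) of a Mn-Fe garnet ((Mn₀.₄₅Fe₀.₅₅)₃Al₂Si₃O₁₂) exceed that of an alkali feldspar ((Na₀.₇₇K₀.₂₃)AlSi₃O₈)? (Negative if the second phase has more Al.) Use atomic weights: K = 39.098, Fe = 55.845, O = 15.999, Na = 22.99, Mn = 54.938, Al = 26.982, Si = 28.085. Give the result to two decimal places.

0.72 percentage points

First mineral: 53.964 g Al in 496.518 g formula = 10.87 wt% Al.
Second mineral: 26.982 g Al in 265.924 g formula = 10.15 wt% Al.
10.87% − 10.15% gives a difference of 0.72 percentage points.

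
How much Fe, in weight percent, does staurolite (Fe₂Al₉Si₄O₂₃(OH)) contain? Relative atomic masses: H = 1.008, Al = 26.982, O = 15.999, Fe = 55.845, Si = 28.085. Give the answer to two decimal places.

M(Fe₂Al₉Si₄O₂₃(OH)) = 851.852 g/mol.
Fe contributes 2 × 55.845 = 111.690 g per mole.
111.690/851.852 = 0.1311 → 13.11%.

13.11 weight percent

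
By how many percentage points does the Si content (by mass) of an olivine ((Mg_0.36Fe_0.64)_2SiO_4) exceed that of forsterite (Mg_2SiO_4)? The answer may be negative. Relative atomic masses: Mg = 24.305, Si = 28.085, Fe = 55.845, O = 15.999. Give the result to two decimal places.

-4.45 percentage points

First mineral: 28.085 g Si in 181.062 g formula = 15.51 wt% Si.
Second mineral: 28.085 g Si in 140.691 g formula = 19.96 wt% Si.
15.51% − 19.96% gives a difference of -4.45 percentage points.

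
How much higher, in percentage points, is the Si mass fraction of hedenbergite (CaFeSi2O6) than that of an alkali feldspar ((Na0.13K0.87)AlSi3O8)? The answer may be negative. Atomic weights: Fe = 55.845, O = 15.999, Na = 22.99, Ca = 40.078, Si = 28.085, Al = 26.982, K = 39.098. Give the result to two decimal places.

-7.86 percentage points

Si in CaFeSi2O6: molar mass 248.087 g/mol; 2×28.085 = 56.170 g → 22.64 wt%.
Si in (Na0.13K0.87)AlSi3O8: molar mass 276.233 g/mol; 3×28.085 = 84.255 g → 30.50 wt%.
Difference = 22.64 − 30.50 = -7.86 percentage points.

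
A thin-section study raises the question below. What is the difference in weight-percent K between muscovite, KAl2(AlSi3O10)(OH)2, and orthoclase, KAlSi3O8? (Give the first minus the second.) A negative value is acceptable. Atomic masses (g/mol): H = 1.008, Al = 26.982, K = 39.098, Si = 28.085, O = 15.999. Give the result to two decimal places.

-4.23 percentage points

First mineral: 39.098 g K in 398.303 g formula = 9.82 wt% K.
Second mineral: 39.098 g K in 278.327 g formula = 14.05 wt% K.
9.82% − 14.05% gives a difference of -4.23 percentage points.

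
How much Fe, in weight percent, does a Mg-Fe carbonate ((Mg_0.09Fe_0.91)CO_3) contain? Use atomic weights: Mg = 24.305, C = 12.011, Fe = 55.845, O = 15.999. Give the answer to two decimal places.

44.97 weight percent

M((Mg_0.09Fe_0.91)CO_3) = 113.014 g/mol.
Fe contributes 0.91 × 55.845 = 50.819 g per mole.
50.819/113.014 = 0.4497 → 44.97%.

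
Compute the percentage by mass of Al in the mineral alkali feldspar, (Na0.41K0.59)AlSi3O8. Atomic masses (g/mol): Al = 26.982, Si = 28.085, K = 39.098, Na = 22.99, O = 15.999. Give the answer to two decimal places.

Molar mass of (Na0.41K0.59)AlSi3O8: 0.41*22.99 + 0.59*39.098 + 1*26.982 + 3*28.085 + 8*15.999 = 271.723 g/mol.
Mass of Al per formula unit: 1 × 26.982 = 26.982 g.
Weight fraction Al = 26.982 / 271.723 = 0.0993.

9.93 mass %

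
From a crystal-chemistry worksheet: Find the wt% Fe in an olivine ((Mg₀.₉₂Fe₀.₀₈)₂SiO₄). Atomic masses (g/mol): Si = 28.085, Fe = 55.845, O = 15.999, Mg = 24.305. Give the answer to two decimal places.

Formula mass = 1.84*24.305 + 0.16*55.845 + 1*28.085 + 4*15.999 = 145.737 g/mol, of which 8.935 g is Fe.
So Fe makes up 8.935/145.737 = 0.0613 of the mass, i.e. 6.13%.

6.13 weight percent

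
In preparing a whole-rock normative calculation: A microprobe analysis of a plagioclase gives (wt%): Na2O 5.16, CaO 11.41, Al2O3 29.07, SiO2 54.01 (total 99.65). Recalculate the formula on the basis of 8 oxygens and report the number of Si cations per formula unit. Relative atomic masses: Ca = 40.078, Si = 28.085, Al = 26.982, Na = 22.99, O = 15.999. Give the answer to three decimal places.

5.16 wt% Na2O ÷ 61.979 g/mol = 0.08325 mol, giving 0.16650 Na and 0.08325 O.
11.41 wt% CaO ÷ 56.077 g/mol = 0.20347 mol, giving 0.20347 Ca and 0.20347 O.
29.07 wt% Al2O3 ÷ 101.961 g/mol = 0.28511 mol, giving 0.57022 Al and 0.85533 O.
54.01 wt% SiO2 ÷ 60.083 g/mol = 0.89892 mol, giving 0.89892 Si and 1.79784 O.
Oxygen sums to 2.93989; scaling by 8/2.93989 = 2.72119 puts the formula on 8 O.
Si: 0.89892 × 2.72119 = 2.446 atoms per formula unit.

2.446 Si apfu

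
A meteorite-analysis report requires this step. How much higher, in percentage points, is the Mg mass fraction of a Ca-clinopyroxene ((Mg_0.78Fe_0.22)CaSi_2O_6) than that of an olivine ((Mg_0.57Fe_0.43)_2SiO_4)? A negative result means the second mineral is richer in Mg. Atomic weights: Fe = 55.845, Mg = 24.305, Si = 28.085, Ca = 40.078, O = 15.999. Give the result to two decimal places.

-8.03 percentage points

First mineral: 18.958 g Mg in 223.486 g formula = 8.48 wt% Mg.
Second mineral: 27.708 g Mg in 167.815 g formula = 16.51 wt% Mg.
8.48% − 16.51% gives a difference of -8.03 percentage points.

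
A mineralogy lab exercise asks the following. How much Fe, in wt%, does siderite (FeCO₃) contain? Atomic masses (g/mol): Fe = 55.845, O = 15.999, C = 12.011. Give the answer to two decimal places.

48.20 wt%

Formula mass = 1×55.845 + 1×12.011 + 3×15.999 = 115.853 g/mol, of which 55.845 g is Fe.
So Fe makes up 55.845/115.853 = 0.4820 of the mass, i.e. 48.20%.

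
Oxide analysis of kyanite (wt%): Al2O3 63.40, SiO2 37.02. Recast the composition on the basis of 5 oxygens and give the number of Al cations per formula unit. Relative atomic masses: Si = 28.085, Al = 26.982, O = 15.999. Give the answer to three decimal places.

2.007 Al apfu

Al2O3 (M=101.961): mol = 0.62181; Al = 1.24362, O = 1.86543.
SiO2 (M=60.083): mol = 0.61615; Si = 0.61615, O = 1.23230.
ΣO = 3.09773; factor = 5/ΣO = 1.61409.
Al apfu = 1.24362 × 1.61409 = 2.007.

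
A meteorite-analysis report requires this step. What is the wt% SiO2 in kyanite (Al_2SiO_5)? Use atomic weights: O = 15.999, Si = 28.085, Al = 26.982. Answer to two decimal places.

37.08 wt%

Formula mass = 162.044 g/mol.
1 Si → 1.0000 mol SiO2 per formula unit; M(SiO2) = 60.083, so SiO2 mass = 60.083 g.
60.083/162.044 × 100 = 37.08 wt%.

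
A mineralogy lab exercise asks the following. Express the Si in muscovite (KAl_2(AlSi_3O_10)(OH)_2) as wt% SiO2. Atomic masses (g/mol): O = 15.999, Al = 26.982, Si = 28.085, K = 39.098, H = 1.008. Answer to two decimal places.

45.25 wt%

Molar mass of KAl_2(AlSi_3O_10)(OH)_2 = 1·39.098 + 3·26.982 + 3·28.085 + 12·15.999 + 2·1.008 = 398.303 g/mol.
Each formula unit contains 3 Si, equivalent to 3/1 = 3.0000 mol SiO2.
M(SiO2) = 1×28.085 + 2×15.999 = 60.083 g/mol.
Mass of SiO2 per formula unit = 3.0000 × 60.083 = 180.249 g.
SiO2 wt% = 180.249 / 398.303 × 100 = 45.25%.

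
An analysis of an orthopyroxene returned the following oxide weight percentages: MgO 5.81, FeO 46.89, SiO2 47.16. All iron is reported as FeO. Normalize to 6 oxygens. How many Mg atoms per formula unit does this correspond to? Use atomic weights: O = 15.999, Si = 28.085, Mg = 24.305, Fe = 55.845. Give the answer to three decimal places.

MgO: 5.81/40.304 = 0.14415 mol → 0.14415 mol Mg, 0.14415 mol O.
FeO: 46.89/71.844 = 0.65266 mol → 0.65266 mol Fe, 0.65266 mol O.
SiO2: 47.16/60.083 = 0.78491 mol → 0.78491 mol Si, 1.56982 mol O.
Total oxygen = 2.36663 mol. Normalization factor = 6/2.36663 = 2.53525.
Mg per 6 O = 0.14415 × 2.53525 = 0.365.

0.365 Mg apfu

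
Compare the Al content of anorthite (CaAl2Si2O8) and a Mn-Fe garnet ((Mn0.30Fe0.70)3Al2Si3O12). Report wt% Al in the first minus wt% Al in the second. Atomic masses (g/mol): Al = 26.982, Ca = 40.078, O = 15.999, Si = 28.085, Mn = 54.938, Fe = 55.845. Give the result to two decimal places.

M(CaAl2Si2O8) = 278.204 g/mol, so wt% Al = 53.964/278.204 × 100 = 19.40%.
M((Mn0.30Fe0.70)3Al2Si3O12) = 496.926 g/mol, so wt% Al = 53.964/496.926 × 100 = 10.86%.
19.40 − 10.86 = 8.54 pp.

8.54 percentage points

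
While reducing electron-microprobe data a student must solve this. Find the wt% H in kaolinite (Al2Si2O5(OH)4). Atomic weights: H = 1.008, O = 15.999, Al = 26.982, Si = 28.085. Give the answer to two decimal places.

1.56 mass %

M(Al2Si2O5(OH)4) = 258.157 g/mol.
H contributes 4 × 1.008 = 4.032 g per mole.
4.032/258.157 = 0.0156 → 1.56%.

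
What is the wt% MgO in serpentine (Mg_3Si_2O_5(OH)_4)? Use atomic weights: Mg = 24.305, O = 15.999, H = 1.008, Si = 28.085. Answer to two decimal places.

43.63 wt%

Molar mass of Mg_3Si_2O_5(OH)_4 = 3×24.305 + 2×28.085 + 9×15.999 + 4×1.008 = 277.108 g/mol.
Each formula unit contains 3 Mg, equivalent to 3/1 = 3.0000 mol MgO.
M(MgO) = 1×24.305 + 1×15.999 = 40.304 g/mol.
Mass of MgO per formula unit = 3.0000 × 40.304 = 120.912 g.
MgO wt% = 120.912 / 277.108 × 100 = 43.63%.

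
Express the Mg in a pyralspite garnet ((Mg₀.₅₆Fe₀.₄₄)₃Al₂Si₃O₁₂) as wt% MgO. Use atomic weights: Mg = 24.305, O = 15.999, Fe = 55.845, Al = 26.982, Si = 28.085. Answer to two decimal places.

Molar mass of (Mg₀.₅₆Fe₀.₄₄)₃Al₂Si₃O₁₂ = 1.68*24.305 + 1.32*55.845 + 2*26.982 + 3*28.085 + 12*15.999 = 444.755 g/mol.
Each formula unit contains 1.68 Mg, equivalent to 1.68/1 = 1.6800 mol MgO.
M(MgO) = 1×24.305 + 1×15.999 = 40.304 g/mol.
Mass of MgO per formula unit = 1.6800 × 40.304 = 67.711 g.
MgO wt% = 67.711 / 444.755 × 100 = 15.22%.

15.22 wt%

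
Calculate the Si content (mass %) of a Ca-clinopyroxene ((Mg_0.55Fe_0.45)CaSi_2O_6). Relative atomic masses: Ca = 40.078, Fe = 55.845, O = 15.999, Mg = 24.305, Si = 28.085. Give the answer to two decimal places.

Molar mass of (Mg_0.55Fe_0.45)CaSi_2O_6: 0.55·24.305 + 0.45·55.845 + 1·40.078 + 2·28.085 + 6·15.999 = 230.740 g/mol.
Mass of Si per formula unit: 2 × 28.085 = 56.170 g.
Weight fraction Si = 56.170 / 230.740 = 0.2434.

24.34 mass %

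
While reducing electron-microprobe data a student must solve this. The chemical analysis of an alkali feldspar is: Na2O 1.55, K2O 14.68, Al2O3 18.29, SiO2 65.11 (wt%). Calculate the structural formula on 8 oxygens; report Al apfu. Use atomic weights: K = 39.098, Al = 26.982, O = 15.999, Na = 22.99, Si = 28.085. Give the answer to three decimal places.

0.994 Al apfu

Na2O (M=61.979): mol = 0.02501; Na = 0.05002, O = 0.02501.
K2O (M=94.195): mol = 0.15585; K = 0.31170, O = 0.15585.
Al2O3 (M=101.961): mol = 0.17938; Al = 0.35876, O = 0.53814.
SiO2 (M=60.083): mol = 1.08367; Si = 1.08367, O = 2.16734.
ΣO = 2.88634; factor = 8/ΣO = 2.77168.
Al apfu = 0.35876 × 2.77168 = 0.994.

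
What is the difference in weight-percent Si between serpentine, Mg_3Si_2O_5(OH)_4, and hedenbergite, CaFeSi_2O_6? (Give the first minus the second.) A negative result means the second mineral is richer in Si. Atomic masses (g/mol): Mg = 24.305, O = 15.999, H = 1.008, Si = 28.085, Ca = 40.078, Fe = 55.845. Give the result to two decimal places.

-2.37 percentage points

M(Mg_3Si_2O_5(OH)_4) = 277.108 g/mol, so wt% Si = 56.170/277.108 × 100 = 20.27%.
M(CaFeSi_2O_6) = 248.087 g/mol, so wt% Si = 56.170/248.087 × 100 = 22.64%.
20.27 − 22.64 = -2.37 pp.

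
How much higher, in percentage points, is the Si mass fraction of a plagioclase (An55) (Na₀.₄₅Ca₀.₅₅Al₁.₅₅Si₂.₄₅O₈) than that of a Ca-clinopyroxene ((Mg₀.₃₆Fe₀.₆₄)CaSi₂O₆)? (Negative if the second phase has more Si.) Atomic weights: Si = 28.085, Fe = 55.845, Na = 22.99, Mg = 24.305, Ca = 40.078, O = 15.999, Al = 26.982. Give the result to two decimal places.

Si in Na₀.₄₅Ca₀.₅₅Al₁.₅₅Si₂.₄₅O₈: molar mass 271.011 g/mol; 2.45×28.085 = 68.808 g → 25.39 wt%.
Si in (Mg₀.₃₆Fe₀.₆₄)CaSi₂O₆: molar mass 236.733 g/mol; 2×28.085 = 56.170 g → 23.73 wt%.
Difference = 25.39 − 23.73 = 1.66 percentage points.

1.66 percentage points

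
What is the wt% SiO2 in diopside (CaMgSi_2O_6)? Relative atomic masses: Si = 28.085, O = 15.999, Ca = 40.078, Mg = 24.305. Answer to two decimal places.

55.49 wt%

M(CaMgSi_2O_6) = 216.547 g/mol; M(SiO2) = 60.083 g/mol.
Moles SiO2 per formula unit = 2 Si ÷ 1 = 2.0000.
SiO2 fraction = (2.0000 × 60.083) / 216.547 = 120.166/216.547 = 0.5549.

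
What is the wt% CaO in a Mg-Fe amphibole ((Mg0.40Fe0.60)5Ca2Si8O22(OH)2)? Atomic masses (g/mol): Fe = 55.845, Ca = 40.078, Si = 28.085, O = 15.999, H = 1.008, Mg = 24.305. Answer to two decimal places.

M((Mg0.40Fe0.60)5Ca2Si8O22(OH)2) = 906.973 g/mol; M(CaO) = 56.077 g/mol.
Moles CaO per formula unit = 2 Ca ÷ 1 = 2.0000.
CaO fraction = (2.0000 × 56.077) / 906.973 = 112.154/906.973 = 0.1237.

12.37 wt%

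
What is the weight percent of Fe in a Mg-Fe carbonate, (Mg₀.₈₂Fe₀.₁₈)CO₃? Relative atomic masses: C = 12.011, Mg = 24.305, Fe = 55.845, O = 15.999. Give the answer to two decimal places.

M((Mg₀.₈₂Fe₀.₁₈)CO₃) = 89.990 g/mol.
Fe contributes 0.18 × 55.845 = 10.052 g per mole.
10.052/89.990 = 0.1117 → 11.17%.

11.17 weight percent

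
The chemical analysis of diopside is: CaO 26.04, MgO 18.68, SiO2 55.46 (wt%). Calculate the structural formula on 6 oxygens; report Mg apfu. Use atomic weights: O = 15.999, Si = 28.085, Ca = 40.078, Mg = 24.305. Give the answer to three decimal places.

1.002 Mg apfu

CaO: 26.04/56.077 = 0.46436 mol → 0.46436 mol Ca, 0.46436 mol O.
MgO: 18.68/40.304 = 0.46348 mol → 0.46348 mol Mg, 0.46348 mol O.
SiO2: 55.46/60.083 = 0.92306 mol → 0.92306 mol Si, 1.84612 mol O.
Total oxygen = 2.77396 mol. Normalization factor = 6/2.77396 = 2.16297.
Mg per 6 O = 0.46348 × 2.16297 = 1.002.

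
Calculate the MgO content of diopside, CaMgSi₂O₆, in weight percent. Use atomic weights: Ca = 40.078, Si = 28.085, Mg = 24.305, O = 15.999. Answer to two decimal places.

18.61 wt%

Formula mass = 216.547 g/mol.
1 Mg → 1.0000 mol MgO per formula unit; M(MgO) = 40.304, so MgO mass = 40.304 g.
40.304/216.547 × 100 = 18.61 wt%.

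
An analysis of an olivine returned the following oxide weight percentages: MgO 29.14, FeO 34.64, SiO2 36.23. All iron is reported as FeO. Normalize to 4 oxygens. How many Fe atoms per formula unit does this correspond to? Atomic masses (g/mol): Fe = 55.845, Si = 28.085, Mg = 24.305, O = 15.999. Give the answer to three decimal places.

0.800 Fe apfu

29.14 wt% MgO ÷ 40.304 g/mol = 0.72301 mol, giving 0.72301 Mg and 0.72301 O.
34.64 wt% FeO ÷ 71.844 g/mol = 0.48216 mol, giving 0.48216 Fe and 0.48216 O.
36.23 wt% SiO2 ÷ 60.083 g/mol = 0.60300 mol, giving 0.60300 Si and 1.20600 O.
Oxygen sums to 2.41117; scaling by 4/2.41117 = 1.65895 puts the formula on 4 O.
Fe: 0.48216 × 1.65895 = 0.800 atoms per formula unit.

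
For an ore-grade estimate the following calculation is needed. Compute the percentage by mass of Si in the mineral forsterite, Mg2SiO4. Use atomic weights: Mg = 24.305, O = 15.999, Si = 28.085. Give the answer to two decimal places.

Formula mass = 2*24.305 + 1*28.085 + 4*15.999 = 140.691 g/mol, of which 28.085 g is Si.
So Si makes up 28.085/140.691 = 0.1996 of the mass, i.e. 19.96%.

19.96 mass %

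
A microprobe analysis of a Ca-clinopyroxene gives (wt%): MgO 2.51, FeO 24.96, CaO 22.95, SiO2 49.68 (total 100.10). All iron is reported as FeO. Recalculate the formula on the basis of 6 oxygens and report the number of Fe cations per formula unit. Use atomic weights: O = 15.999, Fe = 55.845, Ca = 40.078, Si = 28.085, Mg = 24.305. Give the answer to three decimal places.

0.843 Fe apfu

MgO (M=40.304): mol = 0.06228; Mg = 0.06228, O = 0.06228.
FeO (M=71.844): mol = 0.34742; Fe = 0.34742, O = 0.34742.
CaO (M=56.077): mol = 0.40926; Ca = 0.40926, O = 0.40926.
SiO2 (M=60.083): mol = 0.82686; Si = 0.82686, O = 1.65372.
ΣO = 2.47268; factor = 6/ΣO = 2.42652.
Fe apfu = 0.34742 × 2.42652 = 0.843.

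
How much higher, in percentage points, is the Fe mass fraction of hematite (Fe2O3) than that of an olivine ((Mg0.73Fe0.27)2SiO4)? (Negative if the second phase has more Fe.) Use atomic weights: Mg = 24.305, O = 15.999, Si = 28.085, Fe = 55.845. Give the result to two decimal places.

50.82 percentage points

M(Fe2O3) = 159.687 g/mol, so wt% Fe = 111.690/159.687 × 100 = 69.94%.
M((Mg0.73Fe0.27)2SiO4) = 157.723 g/mol, so wt% Fe = 30.156/157.723 × 100 = 19.12%.
69.94 − 19.12 = 50.82 pp.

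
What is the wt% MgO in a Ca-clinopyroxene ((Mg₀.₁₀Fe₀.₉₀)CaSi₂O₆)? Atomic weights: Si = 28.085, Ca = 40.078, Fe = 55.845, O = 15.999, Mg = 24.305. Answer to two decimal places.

1.65 wt%

M((Mg₀.₁₀Fe₀.₉₀)CaSi₂O₆) = 244.933 g/mol; M(MgO) = 40.304 g/mol.
Moles MgO per formula unit = 0.10 Mg ÷ 1 = 0.1000.
MgO fraction = (0.1000 × 40.304) / 244.933 = 4.030/244.933 = 0.0165.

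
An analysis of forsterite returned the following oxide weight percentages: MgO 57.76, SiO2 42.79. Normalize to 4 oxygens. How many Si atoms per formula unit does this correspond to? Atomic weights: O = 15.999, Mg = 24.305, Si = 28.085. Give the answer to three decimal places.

0.997 Si apfu

MgO: 57.76/40.304 = 1.43311 mol → 1.43311 mol Mg, 1.43311 mol O.
SiO2: 42.79/60.083 = 0.71218 mol → 0.71218 mol Si, 1.42436 mol O.
Total oxygen = 2.85747 mol. Normalization factor = 4/2.85747 = 1.39984.
Si per 4 O = 0.71218 × 1.39984 = 0.997.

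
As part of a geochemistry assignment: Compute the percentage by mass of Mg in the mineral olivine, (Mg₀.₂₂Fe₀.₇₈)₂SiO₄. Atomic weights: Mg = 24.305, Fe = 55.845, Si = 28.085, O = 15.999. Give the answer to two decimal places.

5.63 mass %

Formula mass = 0.44*24.305 + 1.56*55.845 + 1*28.085 + 4*15.999 = 189.893 g/mol, of which 10.694 g is Mg.
So Mg makes up 10.694/189.893 = 0.0563 of the mass, i.e. 5.63%.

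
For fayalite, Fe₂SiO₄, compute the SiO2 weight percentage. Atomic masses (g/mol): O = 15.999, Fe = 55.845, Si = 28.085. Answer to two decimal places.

M(Fe₂SiO₄) = 203.771 g/mol; M(SiO2) = 60.083 g/mol.
Moles SiO2 per formula unit = 1 Si ÷ 1 = 1.0000.
SiO2 fraction = (1.0000 × 60.083) / 203.771 = 60.083/203.771 = 0.2949.

29.49 wt%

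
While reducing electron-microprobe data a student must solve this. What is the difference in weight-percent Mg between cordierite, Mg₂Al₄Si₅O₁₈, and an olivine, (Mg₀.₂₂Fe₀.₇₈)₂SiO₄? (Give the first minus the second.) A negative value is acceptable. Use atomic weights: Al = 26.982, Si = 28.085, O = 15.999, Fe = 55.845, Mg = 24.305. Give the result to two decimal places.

First mineral: 48.610 g Mg in 584.945 g formula = 8.31 wt% Mg.
Second mineral: 10.694 g Mg in 189.893 g formula = 5.63 wt% Mg.
8.31% − 5.63% gives a difference of 2.68 percentage points.

2.68 percentage points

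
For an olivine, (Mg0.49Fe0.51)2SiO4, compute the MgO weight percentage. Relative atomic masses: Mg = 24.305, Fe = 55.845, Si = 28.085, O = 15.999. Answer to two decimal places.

M((Mg0.49Fe0.51)2SiO4) = 172.862 g/mol; M(MgO) = 40.304 g/mol.
Moles MgO per formula unit = 0.98 Mg ÷ 1 = 0.9800.
MgO fraction = (0.9800 × 40.304) / 172.862 = 39.498/172.862 = 0.2285.

22.85 wt%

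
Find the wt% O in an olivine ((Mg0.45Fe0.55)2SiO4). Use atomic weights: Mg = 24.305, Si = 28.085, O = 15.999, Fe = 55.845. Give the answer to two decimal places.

36.49 wt%

M((Mg0.45Fe0.55)2SiO4) = 175.385 g/mol.
O contributes 4 × 15.999 = 63.996 g per mole.
63.996/175.385 = 0.3649 → 36.49%.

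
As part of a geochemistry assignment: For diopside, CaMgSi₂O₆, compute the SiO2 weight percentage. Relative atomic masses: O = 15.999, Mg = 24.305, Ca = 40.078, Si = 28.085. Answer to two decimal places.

M(CaMgSi₂O₆) = 216.547 g/mol; M(SiO2) = 60.083 g/mol.
Moles SiO2 per formula unit = 2 Si ÷ 1 = 2.0000.
SiO2 fraction = (2.0000 × 60.083) / 216.547 = 120.166/216.547 = 0.5549.

55.49 wt%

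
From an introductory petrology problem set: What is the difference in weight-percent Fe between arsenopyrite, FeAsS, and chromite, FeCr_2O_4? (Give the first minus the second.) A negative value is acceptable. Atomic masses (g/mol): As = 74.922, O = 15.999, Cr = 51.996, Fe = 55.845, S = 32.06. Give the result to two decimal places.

M(FeAsS) = 162.827 g/mol, so wt% Fe = 55.845/162.827 × 100 = 34.30%.
M(FeCr_2O_4) = 223.833 g/mol, so wt% Fe = 55.845/223.833 × 100 = 24.95%.
34.30 − 24.95 = 9.35 pp.

9.35 percentage points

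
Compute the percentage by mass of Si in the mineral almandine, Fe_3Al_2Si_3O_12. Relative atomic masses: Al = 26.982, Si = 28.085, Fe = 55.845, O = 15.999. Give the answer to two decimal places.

16.93 wt%

M(Fe_3Al_2Si_3O_12) = 497.742 g/mol.
Si contributes 3 × 28.085 = 84.255 g per mole.
84.255/497.742 = 0.1693 → 16.93%.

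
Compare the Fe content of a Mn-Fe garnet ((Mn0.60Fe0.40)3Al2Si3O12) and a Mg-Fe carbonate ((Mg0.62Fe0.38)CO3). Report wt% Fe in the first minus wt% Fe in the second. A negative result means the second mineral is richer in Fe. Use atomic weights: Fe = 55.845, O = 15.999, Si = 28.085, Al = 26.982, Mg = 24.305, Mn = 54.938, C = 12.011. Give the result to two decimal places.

M((Mn0.60Fe0.40)3Al2Si3O12) = 496.109 g/mol, so wt% Fe = 67.014/496.109 × 100 = 13.51%.
M((Mg0.62Fe0.38)CO3) = 96.298 g/mol, so wt% Fe = 21.221/96.298 × 100 = 22.04%.
13.51 − 22.04 = -8.53 pp.

-8.53 percentage points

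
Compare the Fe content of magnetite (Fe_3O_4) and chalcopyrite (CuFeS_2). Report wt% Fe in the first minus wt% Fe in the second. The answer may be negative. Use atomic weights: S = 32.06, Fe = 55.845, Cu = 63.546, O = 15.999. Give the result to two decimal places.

41.93 percentage points

Fe in Fe_3O_4: molar mass 231.531 g/mol; 3×55.845 = 167.535 g → 72.36 wt%.
Fe in CuFeS_2: molar mass 183.511 g/mol; 1×55.845 = 55.845 g → 30.43 wt%.
Difference = 72.36 − 30.43 = 41.93 percentage points.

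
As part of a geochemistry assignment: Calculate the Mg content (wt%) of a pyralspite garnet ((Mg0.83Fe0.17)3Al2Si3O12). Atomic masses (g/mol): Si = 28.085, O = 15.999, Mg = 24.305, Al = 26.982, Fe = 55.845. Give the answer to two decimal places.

14.44 wt%

Molar mass of (Mg0.83Fe0.17)3Al2Si3O12: 2.49*24.305 + 0.51*55.845 + 2*26.982 + 3*28.085 + 12*15.999 = 419.207 g/mol.
Mass of Mg per formula unit: 2.49 × 24.305 = 60.519 g.
Weight fraction Mg = 60.519 / 419.207 = 0.1444.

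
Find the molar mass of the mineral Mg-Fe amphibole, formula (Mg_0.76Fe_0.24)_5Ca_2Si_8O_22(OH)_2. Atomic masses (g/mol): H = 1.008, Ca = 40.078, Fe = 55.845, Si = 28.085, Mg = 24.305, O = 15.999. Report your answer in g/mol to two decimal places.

850.20 g/mol

Mg: 3.80 × 24.305 = 92.3590
Fe: 1.20 × 55.845 = 67.0140
Ca: 2 × 40.078 = 80.1560
Si: 8 × 28.085 = 224.6800
O: 24 × 15.999 = 383.9760
H: 2 × 1.008 = 2.0160
Summing the contributions gives the formula mass.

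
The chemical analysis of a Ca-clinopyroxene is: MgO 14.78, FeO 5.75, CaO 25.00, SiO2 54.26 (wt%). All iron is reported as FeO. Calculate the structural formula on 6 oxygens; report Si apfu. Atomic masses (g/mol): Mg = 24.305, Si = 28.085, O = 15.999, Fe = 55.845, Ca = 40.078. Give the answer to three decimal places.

2.008 Si apfu

14.78 wt% MgO ÷ 40.304 g/mol = 0.36671 mol, giving 0.36671 Mg and 0.36671 O.
5.75 wt% FeO ÷ 71.844 g/mol = 0.08003 mol, giving 0.08003 Fe and 0.08003 O.
25.00 wt% CaO ÷ 56.077 g/mol = 0.44582 mol, giving 0.44582 Ca and 0.44582 O.
54.26 wt% SiO2 ÷ 60.083 g/mol = 0.90308 mol, giving 0.90308 Si and 1.80616 O.
Oxygen sums to 2.69872; scaling by 6/2.69872 = 2.22328 puts the formula on 6 O.
Si: 0.90308 × 2.22328 = 2.008 atoms per formula unit.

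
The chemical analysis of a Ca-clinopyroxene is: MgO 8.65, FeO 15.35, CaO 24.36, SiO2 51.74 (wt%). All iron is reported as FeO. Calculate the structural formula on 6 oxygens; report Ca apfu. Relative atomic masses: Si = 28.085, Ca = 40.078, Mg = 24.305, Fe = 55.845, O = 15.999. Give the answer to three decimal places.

8.65 wt% MgO ÷ 40.304 g/mol = 0.21462 mol, giving 0.21462 Mg and 0.21462 O.
15.35 wt% FeO ÷ 71.844 g/mol = 0.21366 mol, giving 0.21366 Fe and 0.21366 O.
24.36 wt% CaO ÷ 56.077 g/mol = 0.43440 mol, giving 0.43440 Ca and 0.43440 O.
51.74 wt% SiO2 ÷ 60.083 g/mol = 0.86114 mol, giving 0.86114 Si and 1.72228 O.
Oxygen sums to 2.58496; scaling by 6/2.58496 = 2.32112 puts the formula on 6 O.
Ca: 0.43440 × 2.32112 = 1.008 atoms per formula unit.

1.008 Ca apfu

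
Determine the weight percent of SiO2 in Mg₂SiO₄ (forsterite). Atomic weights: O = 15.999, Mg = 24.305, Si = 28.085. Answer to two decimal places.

M(Mg₂SiO₄) = 140.691 g/mol; M(SiO2) = 60.083 g/mol.
Moles SiO2 per formula unit = 1 Si ÷ 1 = 1.0000.
SiO2 fraction = (1.0000 × 60.083) / 140.691 = 60.083/140.691 = 0.4271.

42.71 wt%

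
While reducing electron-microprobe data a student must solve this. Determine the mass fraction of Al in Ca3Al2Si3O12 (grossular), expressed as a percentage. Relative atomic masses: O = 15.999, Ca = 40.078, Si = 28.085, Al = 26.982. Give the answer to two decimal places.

11.98 wt%

M(Ca3Al2Si3O12) = 450.441 g/mol.
Al contributes 2 × 26.982 = 53.964 g per mole.
53.964/450.441 = 0.1198 → 11.98%.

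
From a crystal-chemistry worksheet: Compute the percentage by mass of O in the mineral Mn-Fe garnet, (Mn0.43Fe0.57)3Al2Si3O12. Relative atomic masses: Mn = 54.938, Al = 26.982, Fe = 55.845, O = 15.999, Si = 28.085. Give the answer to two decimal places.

38.66 weight percent

Molar mass of (Mn0.43Fe0.57)3Al2Si3O12: 1.29·54.938 + 1.71·55.845 + 2·26.982 + 3·28.085 + 12·15.999 = 496.572 g/mol.
Mass of O per formula unit: 12 × 15.999 = 191.988 g.
Weight fraction O = 191.988 / 496.572 = 0.3866.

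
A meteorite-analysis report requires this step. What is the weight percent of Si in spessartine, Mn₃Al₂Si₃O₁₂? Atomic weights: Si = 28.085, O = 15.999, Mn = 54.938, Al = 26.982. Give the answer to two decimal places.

17.02 weight percent

Molar mass of Mn₃Al₂Si₃O₁₂: 3×54.938 + 2×26.982 + 3×28.085 + 12×15.999 = 495.021 g/mol.
Mass of Si per formula unit: 3 × 28.085 = 84.255 g.
Weight fraction Si = 84.255 / 495.021 = 0.1702.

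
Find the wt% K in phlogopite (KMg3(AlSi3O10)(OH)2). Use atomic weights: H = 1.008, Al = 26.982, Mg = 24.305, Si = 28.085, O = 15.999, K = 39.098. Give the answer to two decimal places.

Formula mass = 1·39.098 + 3·24.305 + 1·26.982 + 3·28.085 + 12·15.999 + 2·1.008 = 417.254 g/mol, of which 39.098 g is K.
So K makes up 39.098/417.254 = 0.0937 of the mass, i.e. 9.37%.

9.37 wt%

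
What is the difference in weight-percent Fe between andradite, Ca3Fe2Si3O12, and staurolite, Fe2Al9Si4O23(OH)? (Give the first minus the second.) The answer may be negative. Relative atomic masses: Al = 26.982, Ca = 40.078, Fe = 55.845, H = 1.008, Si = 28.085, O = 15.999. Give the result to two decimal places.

8.87 percentage points

M(Ca3Fe2Si3O12) = 508.167 g/mol, so wt% Fe = 111.690/508.167 × 100 = 21.98%.
M(Fe2Al9Si4O23(OH)) = 851.852 g/mol, so wt% Fe = 111.690/851.852 × 100 = 13.11%.
21.98 − 13.11 = 8.87 pp.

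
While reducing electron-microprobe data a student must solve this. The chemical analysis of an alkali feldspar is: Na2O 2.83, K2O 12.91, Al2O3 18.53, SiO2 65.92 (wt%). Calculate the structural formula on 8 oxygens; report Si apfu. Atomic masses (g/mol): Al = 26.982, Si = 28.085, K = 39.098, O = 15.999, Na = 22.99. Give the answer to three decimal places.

Na2O (M=61.979): mol = 0.04566; Na = 0.09132, O = 0.04566.
K2O (M=94.195): mol = 0.13706; K = 0.27412, O = 0.13706.
Al2O3 (M=101.961): mol = 0.18174; Al = 0.36348, O = 0.54522.
SiO2 (M=60.083): mol = 1.09715; Si = 1.09715, O = 2.19430.
ΣO = 2.92224; factor = 8/ΣO = 2.73763.
Si apfu = 1.09715 × 2.73763 = 3.004.

3.004 Si apfu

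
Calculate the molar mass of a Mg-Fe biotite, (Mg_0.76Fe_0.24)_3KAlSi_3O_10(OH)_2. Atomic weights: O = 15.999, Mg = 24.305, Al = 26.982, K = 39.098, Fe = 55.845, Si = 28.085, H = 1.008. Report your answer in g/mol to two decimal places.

M = 2.28*24.305 + 0.72*55.845 + 1*39.098 + 1*26.982 + 3*28.085 + 12*15.999 + 2*1.008

439.96 g/mol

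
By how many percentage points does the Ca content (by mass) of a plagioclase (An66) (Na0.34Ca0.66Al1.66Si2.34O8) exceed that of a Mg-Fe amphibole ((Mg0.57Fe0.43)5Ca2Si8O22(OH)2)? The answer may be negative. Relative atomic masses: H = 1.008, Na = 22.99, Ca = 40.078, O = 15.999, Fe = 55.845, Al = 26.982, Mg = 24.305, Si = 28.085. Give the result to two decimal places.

M(Na0.34Ca0.66Al1.66Si2.34O8) = 272.769 g/mol, so wt% Ca = 26.451/272.769 × 100 = 9.70%.
M((Mg0.57Fe0.43)5Ca2Si8O22(OH)2) = 880.164 g/mol, so wt% Ca = 80.156/880.164 × 100 = 9.11%.
9.70 − 9.11 = 0.59 pp.

0.59 percentage points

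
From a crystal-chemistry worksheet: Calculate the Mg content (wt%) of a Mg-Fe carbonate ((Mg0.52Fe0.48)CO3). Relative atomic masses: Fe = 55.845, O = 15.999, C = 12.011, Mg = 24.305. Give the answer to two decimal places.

Molar mass of (Mg0.52Fe0.48)CO3: 0.52·24.305 + 0.48·55.845 + 1·12.011 + 3·15.999 = 99.452 g/mol.
Mass of Mg per formula unit: 0.52 × 24.305 = 12.639 g.
Weight fraction Mg = 12.639 / 99.452 = 0.1271.

12.71 wt%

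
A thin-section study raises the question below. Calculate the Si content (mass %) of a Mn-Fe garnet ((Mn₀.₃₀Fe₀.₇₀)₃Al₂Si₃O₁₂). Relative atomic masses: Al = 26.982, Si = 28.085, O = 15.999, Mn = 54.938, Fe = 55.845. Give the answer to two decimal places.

Molar mass of (Mn₀.₃₀Fe₀.₇₀)₃Al₂Si₃O₁₂: 0.90×54.938 + 2.10×55.845 + 2×26.982 + 3×28.085 + 12×15.999 = 496.926 g/mol.
Mass of Si per formula unit: 3 × 28.085 = 84.255 g.
Weight fraction Si = 84.255 / 496.926 = 0.1696.

16.96 mass %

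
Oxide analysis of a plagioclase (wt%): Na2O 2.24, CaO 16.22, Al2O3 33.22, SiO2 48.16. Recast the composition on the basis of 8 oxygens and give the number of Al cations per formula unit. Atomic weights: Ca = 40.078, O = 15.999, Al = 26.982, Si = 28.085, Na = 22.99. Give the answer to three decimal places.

1.794 Al apfu

Na2O (M=61.979): mol = 0.03614; Na = 0.07228, O = 0.03614.
CaO (M=56.077): mol = 0.28925; Ca = 0.28925, O = 0.28925.
Al2O3 (M=101.961): mol = 0.32581; Al = 0.65162, O = 0.97743.
SiO2 (M=60.083): mol = 0.80156; Si = 0.80156, O = 1.60312.
ΣO = 2.90594; factor = 8/ΣO = 2.75298.
Al apfu = 0.65162 × 2.75298 = 1.794.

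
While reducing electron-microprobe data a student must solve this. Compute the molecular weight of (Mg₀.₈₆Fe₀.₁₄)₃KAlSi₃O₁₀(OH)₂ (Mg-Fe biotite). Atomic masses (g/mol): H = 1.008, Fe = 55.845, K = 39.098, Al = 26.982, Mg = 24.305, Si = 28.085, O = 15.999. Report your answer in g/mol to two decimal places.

Mg: 2.58 × 24.305 = 62.7069
Fe: 0.42 × 55.845 = 23.4549
K: 1 × 39.098 = 39.0980
Al: 1 × 26.982 = 26.9820
Si: 3 × 28.085 = 84.2550
O: 12 × 15.999 = 191.9880
H: 2 × 1.008 = 2.0160
Summing the contributions gives the formula mass.

430.50 g/mol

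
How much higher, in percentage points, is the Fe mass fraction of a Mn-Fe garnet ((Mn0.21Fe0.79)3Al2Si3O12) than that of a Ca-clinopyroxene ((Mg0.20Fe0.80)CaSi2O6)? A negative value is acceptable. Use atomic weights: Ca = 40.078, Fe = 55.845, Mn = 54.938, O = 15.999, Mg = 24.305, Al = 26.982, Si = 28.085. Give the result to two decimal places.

8.14 percentage points

M((Mn0.21Fe0.79)3Al2Si3O12) = 497.171 g/mol, so wt% Fe = 132.353/497.171 × 100 = 26.62%.
M((Mg0.20Fe0.80)CaSi2O6) = 241.779 g/mol, so wt% Fe = 44.676/241.779 × 100 = 18.48%.
26.62 − 18.48 = 8.14 pp.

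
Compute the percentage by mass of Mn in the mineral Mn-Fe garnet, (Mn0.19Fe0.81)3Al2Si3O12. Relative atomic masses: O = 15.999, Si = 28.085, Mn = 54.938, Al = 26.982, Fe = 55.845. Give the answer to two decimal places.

M((Mn0.19Fe0.81)3Al2Si3O12) = 497.225 g/mol.
Mn contributes 0.57 × 54.938 = 31.315 g per mole.
31.315/497.225 = 0.0630 → 6.30%.

6.30 wt%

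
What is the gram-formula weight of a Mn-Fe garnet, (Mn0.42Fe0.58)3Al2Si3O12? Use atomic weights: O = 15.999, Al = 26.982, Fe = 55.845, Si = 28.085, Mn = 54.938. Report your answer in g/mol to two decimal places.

Mn: 1.26 × 54.938 = 69.2219
Fe: 1.74 × 55.845 = 97.1703
Al: 2 × 26.982 = 53.9640
Si: 3 × 28.085 = 84.2550
O: 12 × 15.999 = 191.9880
Summing the contributions gives the formula mass.

496.60 g/mol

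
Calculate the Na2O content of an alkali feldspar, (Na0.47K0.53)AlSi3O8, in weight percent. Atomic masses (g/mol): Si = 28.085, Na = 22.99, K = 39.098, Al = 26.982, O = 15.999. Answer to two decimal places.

5.38 wt%

Molar mass of (Na0.47K0.53)AlSi3O8 = 0.47*22.99 + 0.53*39.098 + 1*26.982 + 3*28.085 + 8*15.999 = 270.756 g/mol.
Each formula unit contains 0.47 Na, equivalent to 0.47/2 = 0.2350 mol Na2O.
M(Na2O) = 2×22.99 + 1×15.999 = 61.979 g/mol.
Mass of Na2O per formula unit = 0.2350 × 61.979 = 14.565 g.
Na2O wt% = 14.565 / 270.756 × 100 = 5.38%.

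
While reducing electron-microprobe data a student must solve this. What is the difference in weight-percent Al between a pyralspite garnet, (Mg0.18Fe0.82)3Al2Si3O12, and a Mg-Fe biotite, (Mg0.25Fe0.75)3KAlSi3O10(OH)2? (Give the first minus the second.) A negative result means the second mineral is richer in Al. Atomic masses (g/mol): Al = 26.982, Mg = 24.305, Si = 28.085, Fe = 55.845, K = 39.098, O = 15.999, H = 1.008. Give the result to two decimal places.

First mineral: 53.964 g Al in 480.710 g formula = 11.23 wt% Al.
Second mineral: 26.982 g Al in 488.219 g formula = 5.53 wt% Al.
11.23% − 5.53% gives a difference of 5.70 percentage points.

5.70 percentage points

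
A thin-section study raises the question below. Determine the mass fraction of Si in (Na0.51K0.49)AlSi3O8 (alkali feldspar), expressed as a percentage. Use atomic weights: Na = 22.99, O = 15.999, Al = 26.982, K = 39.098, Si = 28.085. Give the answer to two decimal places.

31.19 wt%

Formula mass = 0.51*22.99 + 0.49*39.098 + 1*26.982 + 3*28.085 + 8*15.999 = 270.112 g/mol, of which 84.255 g is Si.
So Si makes up 84.255/270.112 = 0.3119 of the mass, i.e. 31.19%.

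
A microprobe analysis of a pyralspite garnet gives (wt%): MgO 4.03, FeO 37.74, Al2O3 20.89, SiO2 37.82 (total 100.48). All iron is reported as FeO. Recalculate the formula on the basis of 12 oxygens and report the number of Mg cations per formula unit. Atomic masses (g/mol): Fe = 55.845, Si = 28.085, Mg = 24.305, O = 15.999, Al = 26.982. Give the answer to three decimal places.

4.03 wt% MgO ÷ 40.304 g/mol = 0.09999 mol, giving 0.09999 Mg and 0.09999 O.
37.74 wt% FeO ÷ 71.844 g/mol = 0.52530 mol, giving 0.52530 Fe and 0.52530 O.
20.89 wt% Al2O3 ÷ 101.961 g/mol = 0.20488 mol, giving 0.40976 Al and 0.61464 O.
37.82 wt% SiO2 ÷ 60.083 g/mol = 0.62946 mol, giving 0.62946 Si and 1.25892 O.
Oxygen sums to 2.49885; scaling by 12/2.49885 = 4.80221 puts the formula on 12 O.
Mg: 0.09999 × 4.80221 = 0.480 atoms per formula unit.

0.480 Mg apfu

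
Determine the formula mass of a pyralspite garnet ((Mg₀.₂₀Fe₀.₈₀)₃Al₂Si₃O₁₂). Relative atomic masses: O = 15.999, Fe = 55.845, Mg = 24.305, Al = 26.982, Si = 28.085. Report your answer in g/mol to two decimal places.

478.82 g/mol

M = 0.60×24.305 + 2.40×55.845 + 2×26.982 + 3×28.085 + 12×15.999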